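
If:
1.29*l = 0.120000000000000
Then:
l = 0.09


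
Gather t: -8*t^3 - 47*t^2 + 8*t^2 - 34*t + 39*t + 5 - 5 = -8*t^3 - 39*t^2 + 5*t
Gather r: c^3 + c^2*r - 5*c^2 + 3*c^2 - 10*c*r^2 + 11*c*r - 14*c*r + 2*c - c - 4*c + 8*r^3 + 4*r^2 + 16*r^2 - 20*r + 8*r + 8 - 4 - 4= c^3 - 2*c^2 - 3*c + 8*r^3 + r^2*(20 - 10*c) + r*(c^2 - 3*c - 12)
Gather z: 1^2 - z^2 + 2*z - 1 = -z^2 + 2*z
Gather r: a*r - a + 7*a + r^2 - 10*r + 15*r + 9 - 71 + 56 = 6*a + r^2 + r*(a + 5) - 6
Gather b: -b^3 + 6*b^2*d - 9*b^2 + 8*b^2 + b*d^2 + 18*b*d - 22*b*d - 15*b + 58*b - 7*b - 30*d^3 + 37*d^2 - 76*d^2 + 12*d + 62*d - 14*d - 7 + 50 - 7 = -b^3 + b^2*(6*d - 1) + b*(d^2 - 4*d + 36) - 30*d^3 - 39*d^2 + 60*d + 36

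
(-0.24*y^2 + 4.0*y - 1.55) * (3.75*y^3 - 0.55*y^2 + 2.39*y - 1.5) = -0.9*y^5 + 15.132*y^4 - 8.5861*y^3 + 10.7725*y^2 - 9.7045*y + 2.325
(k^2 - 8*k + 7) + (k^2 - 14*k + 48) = 2*k^2 - 22*k + 55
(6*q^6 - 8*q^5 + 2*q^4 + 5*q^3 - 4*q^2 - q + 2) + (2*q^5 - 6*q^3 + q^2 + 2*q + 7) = 6*q^6 - 6*q^5 + 2*q^4 - q^3 - 3*q^2 + q + 9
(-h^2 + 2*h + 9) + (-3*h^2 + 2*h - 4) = -4*h^2 + 4*h + 5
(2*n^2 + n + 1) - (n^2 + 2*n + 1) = n^2 - n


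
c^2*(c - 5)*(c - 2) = c^4 - 7*c^3 + 10*c^2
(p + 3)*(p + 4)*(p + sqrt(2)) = p^3 + sqrt(2)*p^2 + 7*p^2 + 7*sqrt(2)*p + 12*p + 12*sqrt(2)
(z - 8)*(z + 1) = z^2 - 7*z - 8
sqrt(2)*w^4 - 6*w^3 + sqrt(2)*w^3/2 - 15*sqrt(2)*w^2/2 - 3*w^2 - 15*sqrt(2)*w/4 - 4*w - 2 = (w + 1/2)*(w - 4*sqrt(2))*(w + sqrt(2)/2)*(sqrt(2)*w + 1)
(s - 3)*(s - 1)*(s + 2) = s^3 - 2*s^2 - 5*s + 6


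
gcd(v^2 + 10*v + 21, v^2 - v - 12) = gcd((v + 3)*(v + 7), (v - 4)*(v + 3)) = v + 3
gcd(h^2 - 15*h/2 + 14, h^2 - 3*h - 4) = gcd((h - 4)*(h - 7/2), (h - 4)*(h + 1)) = h - 4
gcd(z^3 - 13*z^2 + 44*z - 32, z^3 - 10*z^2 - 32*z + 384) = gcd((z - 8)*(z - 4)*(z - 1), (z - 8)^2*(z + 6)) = z - 8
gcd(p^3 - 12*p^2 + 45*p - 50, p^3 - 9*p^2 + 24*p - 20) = p^2 - 7*p + 10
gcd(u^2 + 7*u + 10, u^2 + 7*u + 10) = u^2 + 7*u + 10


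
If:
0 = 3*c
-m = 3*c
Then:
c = 0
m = 0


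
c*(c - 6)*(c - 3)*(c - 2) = c^4 - 11*c^3 + 36*c^2 - 36*c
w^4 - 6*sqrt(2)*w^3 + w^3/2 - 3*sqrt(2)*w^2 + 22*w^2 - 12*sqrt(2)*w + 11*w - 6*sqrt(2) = (w + 1/2)*(w - 3*sqrt(2))*(w - 2*sqrt(2))*(w - sqrt(2))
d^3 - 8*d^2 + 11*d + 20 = (d - 5)*(d - 4)*(d + 1)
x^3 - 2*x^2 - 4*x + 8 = (x - 2)^2*(x + 2)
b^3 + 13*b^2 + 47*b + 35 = (b + 1)*(b + 5)*(b + 7)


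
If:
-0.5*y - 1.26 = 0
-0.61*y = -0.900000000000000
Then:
No Solution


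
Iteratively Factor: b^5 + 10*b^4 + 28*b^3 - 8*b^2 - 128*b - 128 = (b - 2)*(b^4 + 12*b^3 + 52*b^2 + 96*b + 64) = (b - 2)*(b + 2)*(b^3 + 10*b^2 + 32*b + 32) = (b - 2)*(b + 2)*(b + 4)*(b^2 + 6*b + 8) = (b - 2)*(b + 2)*(b + 4)^2*(b + 2)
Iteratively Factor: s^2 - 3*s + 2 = (s - 2)*(s - 1)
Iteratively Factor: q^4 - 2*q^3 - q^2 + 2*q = (q + 1)*(q^3 - 3*q^2 + 2*q) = (q - 1)*(q + 1)*(q^2 - 2*q) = (q - 2)*(q - 1)*(q + 1)*(q)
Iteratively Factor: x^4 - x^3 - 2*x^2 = (x)*(x^3 - x^2 - 2*x) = x*(x + 1)*(x^2 - 2*x) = x^2*(x + 1)*(x - 2)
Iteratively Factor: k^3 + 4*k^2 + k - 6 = (k + 2)*(k^2 + 2*k - 3) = (k - 1)*(k + 2)*(k + 3)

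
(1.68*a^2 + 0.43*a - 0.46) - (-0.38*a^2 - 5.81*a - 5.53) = 2.06*a^2 + 6.24*a + 5.07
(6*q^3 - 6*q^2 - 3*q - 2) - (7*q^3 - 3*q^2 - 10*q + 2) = -q^3 - 3*q^2 + 7*q - 4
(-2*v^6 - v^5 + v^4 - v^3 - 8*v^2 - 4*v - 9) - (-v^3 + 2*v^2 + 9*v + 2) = -2*v^6 - v^5 + v^4 - 10*v^2 - 13*v - 11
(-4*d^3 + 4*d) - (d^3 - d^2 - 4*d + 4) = -5*d^3 + d^2 + 8*d - 4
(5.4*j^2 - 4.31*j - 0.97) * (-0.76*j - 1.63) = -4.104*j^3 - 5.5264*j^2 + 7.7625*j + 1.5811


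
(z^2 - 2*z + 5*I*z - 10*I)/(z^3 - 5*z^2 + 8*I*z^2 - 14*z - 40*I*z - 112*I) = (z^2 + z*(-2 + 5*I) - 10*I)/(z^3 + z^2*(-5 + 8*I) + z*(-14 - 40*I) - 112*I)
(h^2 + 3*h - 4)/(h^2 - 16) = (h - 1)/(h - 4)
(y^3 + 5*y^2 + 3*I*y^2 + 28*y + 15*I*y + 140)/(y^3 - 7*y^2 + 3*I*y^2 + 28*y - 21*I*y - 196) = (y + 5)/(y - 7)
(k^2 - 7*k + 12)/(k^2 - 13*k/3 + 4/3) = 3*(k - 3)/(3*k - 1)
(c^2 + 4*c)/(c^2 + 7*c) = (c + 4)/(c + 7)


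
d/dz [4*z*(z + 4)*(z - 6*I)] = 12*z^2 + z*(32 - 48*I) - 96*I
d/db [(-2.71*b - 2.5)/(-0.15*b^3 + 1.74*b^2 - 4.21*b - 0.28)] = (-0.813*b^3 + 3.5904*b^2 + 8.7*b - 9.7662)/(0.0225*b^6 - 0.522*b^5 + 4.2906*b^4 - 14.5668*b^3 + 16.7497*b^2 + 2.3576*b + 0.0784)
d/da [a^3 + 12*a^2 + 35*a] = 3*a^2 + 24*a + 35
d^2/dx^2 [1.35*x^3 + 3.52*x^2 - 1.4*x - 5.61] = 8.1*x + 7.04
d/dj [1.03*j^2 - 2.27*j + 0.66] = 2.06*j - 2.27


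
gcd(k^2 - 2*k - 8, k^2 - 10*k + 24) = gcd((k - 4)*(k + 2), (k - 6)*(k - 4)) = k - 4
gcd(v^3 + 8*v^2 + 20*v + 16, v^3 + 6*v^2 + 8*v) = v^2 + 6*v + 8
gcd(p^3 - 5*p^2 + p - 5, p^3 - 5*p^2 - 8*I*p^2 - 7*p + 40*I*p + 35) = p^2 + p*(-5 - I) + 5*I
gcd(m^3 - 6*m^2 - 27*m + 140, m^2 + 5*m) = m + 5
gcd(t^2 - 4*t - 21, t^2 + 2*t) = 1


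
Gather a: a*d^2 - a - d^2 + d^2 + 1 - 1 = a*(d^2 - 1)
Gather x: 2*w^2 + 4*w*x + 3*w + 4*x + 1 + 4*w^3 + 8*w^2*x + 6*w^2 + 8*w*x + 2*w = 4*w^3 + 8*w^2 + 5*w + x*(8*w^2 + 12*w + 4) + 1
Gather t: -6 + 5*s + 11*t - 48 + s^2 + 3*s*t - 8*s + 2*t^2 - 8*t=s^2 - 3*s + 2*t^2 + t*(3*s + 3) - 54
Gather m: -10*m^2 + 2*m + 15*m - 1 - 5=-10*m^2 + 17*m - 6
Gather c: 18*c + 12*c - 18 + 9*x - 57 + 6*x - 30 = 30*c + 15*x - 105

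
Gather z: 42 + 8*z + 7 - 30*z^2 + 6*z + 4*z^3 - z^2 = 4*z^3 - 31*z^2 + 14*z + 49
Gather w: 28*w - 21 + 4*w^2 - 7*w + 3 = 4*w^2 + 21*w - 18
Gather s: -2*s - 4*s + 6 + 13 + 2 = 21 - 6*s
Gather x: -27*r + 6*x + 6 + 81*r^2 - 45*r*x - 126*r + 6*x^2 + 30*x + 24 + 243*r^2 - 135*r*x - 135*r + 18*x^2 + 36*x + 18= 324*r^2 - 288*r + 24*x^2 + x*(72 - 180*r) + 48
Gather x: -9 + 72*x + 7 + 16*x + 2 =88*x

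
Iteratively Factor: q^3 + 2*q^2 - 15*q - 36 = (q + 3)*(q^2 - q - 12) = (q - 4)*(q + 3)*(q + 3)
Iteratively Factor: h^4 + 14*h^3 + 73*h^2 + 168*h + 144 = (h + 4)*(h^3 + 10*h^2 + 33*h + 36) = (h + 3)*(h + 4)*(h^2 + 7*h + 12) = (h + 3)*(h + 4)^2*(h + 3)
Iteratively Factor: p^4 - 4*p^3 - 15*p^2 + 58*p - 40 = (p + 4)*(p^3 - 8*p^2 + 17*p - 10) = (p - 1)*(p + 4)*(p^2 - 7*p + 10) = (p - 5)*(p - 1)*(p + 4)*(p - 2)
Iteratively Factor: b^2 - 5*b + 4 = (b - 1)*(b - 4)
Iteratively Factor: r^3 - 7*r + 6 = (r - 2)*(r^2 + 2*r - 3) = (r - 2)*(r + 3)*(r - 1)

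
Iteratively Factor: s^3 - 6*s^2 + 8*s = (s - 4)*(s^2 - 2*s) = (s - 4)*(s - 2)*(s)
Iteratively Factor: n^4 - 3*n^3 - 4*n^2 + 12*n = (n + 2)*(n^3 - 5*n^2 + 6*n) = (n - 2)*(n + 2)*(n^2 - 3*n) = (n - 3)*(n - 2)*(n + 2)*(n)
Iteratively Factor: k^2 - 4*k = (k)*(k - 4)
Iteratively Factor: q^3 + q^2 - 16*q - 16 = (q - 4)*(q^2 + 5*q + 4) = (q - 4)*(q + 1)*(q + 4)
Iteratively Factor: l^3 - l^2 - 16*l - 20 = (l + 2)*(l^2 - 3*l - 10) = (l + 2)^2*(l - 5)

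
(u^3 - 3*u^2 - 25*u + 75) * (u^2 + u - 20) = u^5 - 2*u^4 - 48*u^3 + 110*u^2 + 575*u - 1500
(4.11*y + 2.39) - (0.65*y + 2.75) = 3.46*y - 0.36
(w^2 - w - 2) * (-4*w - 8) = -4*w^3 - 4*w^2 + 16*w + 16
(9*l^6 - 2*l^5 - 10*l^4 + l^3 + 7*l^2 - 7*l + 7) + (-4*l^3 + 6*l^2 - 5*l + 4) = 9*l^6 - 2*l^5 - 10*l^4 - 3*l^3 + 13*l^2 - 12*l + 11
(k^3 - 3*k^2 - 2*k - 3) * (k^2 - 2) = k^5 - 3*k^4 - 4*k^3 + 3*k^2 + 4*k + 6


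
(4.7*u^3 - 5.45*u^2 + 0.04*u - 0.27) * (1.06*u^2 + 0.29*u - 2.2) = 4.982*u^5 - 4.414*u^4 - 11.8781*u^3 + 11.7154*u^2 - 0.1663*u + 0.594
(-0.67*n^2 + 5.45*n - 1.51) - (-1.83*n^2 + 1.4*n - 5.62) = 1.16*n^2 + 4.05*n + 4.11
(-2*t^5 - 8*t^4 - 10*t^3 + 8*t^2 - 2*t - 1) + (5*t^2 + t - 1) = -2*t^5 - 8*t^4 - 10*t^3 + 13*t^2 - t - 2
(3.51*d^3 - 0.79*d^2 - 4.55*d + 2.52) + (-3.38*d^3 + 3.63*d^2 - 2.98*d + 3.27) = 0.13*d^3 + 2.84*d^2 - 7.53*d + 5.79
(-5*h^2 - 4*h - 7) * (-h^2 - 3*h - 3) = 5*h^4 + 19*h^3 + 34*h^2 + 33*h + 21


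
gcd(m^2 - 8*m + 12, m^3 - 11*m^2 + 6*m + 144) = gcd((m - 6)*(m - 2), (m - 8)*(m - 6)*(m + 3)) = m - 6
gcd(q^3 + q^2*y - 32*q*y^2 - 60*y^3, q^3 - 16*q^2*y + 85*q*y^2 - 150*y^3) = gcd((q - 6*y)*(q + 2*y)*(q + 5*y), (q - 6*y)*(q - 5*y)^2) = -q + 6*y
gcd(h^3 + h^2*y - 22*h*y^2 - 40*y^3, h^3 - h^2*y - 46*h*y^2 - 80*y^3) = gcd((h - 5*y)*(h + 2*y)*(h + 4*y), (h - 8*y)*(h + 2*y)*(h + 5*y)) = h + 2*y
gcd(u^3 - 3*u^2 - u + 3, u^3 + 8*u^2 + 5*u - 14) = u - 1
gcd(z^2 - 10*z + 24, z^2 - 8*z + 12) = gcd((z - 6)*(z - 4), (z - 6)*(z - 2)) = z - 6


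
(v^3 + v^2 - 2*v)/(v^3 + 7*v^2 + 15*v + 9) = v*(v^2 + v - 2)/(v^3 + 7*v^2 + 15*v + 9)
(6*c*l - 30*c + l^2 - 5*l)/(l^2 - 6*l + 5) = (6*c + l)/(l - 1)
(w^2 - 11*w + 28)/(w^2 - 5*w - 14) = (w - 4)/(w + 2)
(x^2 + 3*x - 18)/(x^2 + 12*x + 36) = (x - 3)/(x + 6)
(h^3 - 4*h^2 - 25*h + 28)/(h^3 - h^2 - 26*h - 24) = (h^2 - 8*h + 7)/(h^2 - 5*h - 6)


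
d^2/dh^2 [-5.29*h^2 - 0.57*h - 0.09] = -10.5800000000000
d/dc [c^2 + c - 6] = 2*c + 1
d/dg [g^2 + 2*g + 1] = 2*g + 2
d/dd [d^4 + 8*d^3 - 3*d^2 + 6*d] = 4*d^3 + 24*d^2 - 6*d + 6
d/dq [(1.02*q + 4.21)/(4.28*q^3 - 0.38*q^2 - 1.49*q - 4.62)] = (-8.7312*q^3 - 53.6688*q^2 + 3.1996*q + 1.5605)/(18.3184*q^6 - 3.2528*q^5 - 12.61*q^4 - 38.4148*q^3 + 5.7313*q^2 + 13.7676*q + 21.3444)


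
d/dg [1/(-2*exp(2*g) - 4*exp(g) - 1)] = 4*(exp(g) + 1)*exp(g)/(2*exp(2*g) + 4*exp(g) + 1)^2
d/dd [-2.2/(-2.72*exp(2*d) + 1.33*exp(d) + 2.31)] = (2.926 - 11.968*exp(d))*exp(d)/(-2.72*exp(2*d) + 1.33*exp(d) + 2.31)^2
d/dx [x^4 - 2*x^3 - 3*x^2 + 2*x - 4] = 4*x^3 - 6*x^2 - 6*x + 2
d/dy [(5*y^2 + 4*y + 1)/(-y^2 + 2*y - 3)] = 14*(y^2 - 2*y - 1)/(y^4 - 4*y^3 + 10*y^2 - 12*y + 9)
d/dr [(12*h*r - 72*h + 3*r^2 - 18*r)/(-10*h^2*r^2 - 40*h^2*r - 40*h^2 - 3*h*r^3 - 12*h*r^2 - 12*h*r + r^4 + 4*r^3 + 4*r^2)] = 3*(2*(-2*h - r + 3)*(10*h^2*r^2 + 40*h^2*r + 40*h^2 + 3*h*r^3 + 12*h*r^2 + 12*h*r - r^4 - 4*r^3 - 4*r^2) + (4*h*r - 24*h + r^2 - 6*r)*(20*h^2*r + 40*h^2 + 9*h*r^2 + 24*h*r + 12*h - 4*r^3 - 12*r^2 - 8*r))/(10*h^2*r^2 + 40*h^2*r + 40*h^2 + 3*h*r^3 + 12*h*r^2 + 12*h*r - r^4 - 4*r^3 - 4*r^2)^2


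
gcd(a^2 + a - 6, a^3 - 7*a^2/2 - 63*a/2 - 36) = a + 3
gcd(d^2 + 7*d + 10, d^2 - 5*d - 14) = d + 2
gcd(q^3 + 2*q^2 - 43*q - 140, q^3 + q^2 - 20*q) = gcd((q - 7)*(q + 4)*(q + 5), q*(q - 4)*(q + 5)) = q + 5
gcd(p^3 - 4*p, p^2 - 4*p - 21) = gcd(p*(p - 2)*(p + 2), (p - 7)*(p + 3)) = 1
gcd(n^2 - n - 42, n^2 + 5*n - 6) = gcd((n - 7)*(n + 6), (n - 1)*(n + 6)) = n + 6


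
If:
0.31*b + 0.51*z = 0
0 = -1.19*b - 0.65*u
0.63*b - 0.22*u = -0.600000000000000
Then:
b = -0.58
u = 1.06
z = 0.35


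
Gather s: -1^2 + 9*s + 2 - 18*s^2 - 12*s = -18*s^2 - 3*s + 1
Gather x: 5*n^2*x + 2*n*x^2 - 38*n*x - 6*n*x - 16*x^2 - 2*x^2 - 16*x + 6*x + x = x^2*(2*n - 18) + x*(5*n^2 - 44*n - 9)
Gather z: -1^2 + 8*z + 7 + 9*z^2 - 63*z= 9*z^2 - 55*z + 6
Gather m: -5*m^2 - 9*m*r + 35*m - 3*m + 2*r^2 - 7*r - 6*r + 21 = -5*m^2 + m*(32 - 9*r) + 2*r^2 - 13*r + 21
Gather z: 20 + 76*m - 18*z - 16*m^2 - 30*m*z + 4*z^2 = -16*m^2 + 76*m + 4*z^2 + z*(-30*m - 18) + 20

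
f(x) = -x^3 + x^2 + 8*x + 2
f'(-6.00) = -112.00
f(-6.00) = 206.00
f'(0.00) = 8.00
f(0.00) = 2.00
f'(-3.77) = -42.18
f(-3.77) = 39.64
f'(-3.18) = -28.70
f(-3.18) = 18.83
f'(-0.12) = 7.72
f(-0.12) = 1.06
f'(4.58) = -45.77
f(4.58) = -36.46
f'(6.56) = -107.98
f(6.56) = -184.79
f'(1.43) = 4.73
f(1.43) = 12.56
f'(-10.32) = -332.15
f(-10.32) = 1125.05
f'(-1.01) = 2.92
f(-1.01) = -4.03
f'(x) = -3*x^2 + 2*x + 8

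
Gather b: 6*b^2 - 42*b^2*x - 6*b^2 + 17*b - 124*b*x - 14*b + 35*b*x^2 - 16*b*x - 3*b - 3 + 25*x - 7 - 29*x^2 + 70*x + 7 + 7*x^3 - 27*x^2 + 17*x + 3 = -42*b^2*x + b*(35*x^2 - 140*x) + 7*x^3 - 56*x^2 + 112*x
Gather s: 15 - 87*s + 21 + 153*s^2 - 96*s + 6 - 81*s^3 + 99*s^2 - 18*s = -81*s^3 + 252*s^2 - 201*s + 42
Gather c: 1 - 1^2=0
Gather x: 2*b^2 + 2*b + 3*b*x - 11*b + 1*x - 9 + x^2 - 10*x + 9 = 2*b^2 - 9*b + x^2 + x*(3*b - 9)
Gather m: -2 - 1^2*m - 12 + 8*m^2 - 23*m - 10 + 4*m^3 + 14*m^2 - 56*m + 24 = 4*m^3 + 22*m^2 - 80*m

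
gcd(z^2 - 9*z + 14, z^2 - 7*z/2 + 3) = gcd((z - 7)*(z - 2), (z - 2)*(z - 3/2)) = z - 2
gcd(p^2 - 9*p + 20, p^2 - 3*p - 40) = 1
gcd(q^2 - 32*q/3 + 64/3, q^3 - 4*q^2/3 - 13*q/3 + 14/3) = 1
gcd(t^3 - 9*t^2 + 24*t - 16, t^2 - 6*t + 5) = t - 1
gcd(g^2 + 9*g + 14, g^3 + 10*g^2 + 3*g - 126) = g + 7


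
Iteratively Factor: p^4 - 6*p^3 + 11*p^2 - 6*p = (p)*(p^3 - 6*p^2 + 11*p - 6) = p*(p - 1)*(p^2 - 5*p + 6) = p*(p - 2)*(p - 1)*(p - 3)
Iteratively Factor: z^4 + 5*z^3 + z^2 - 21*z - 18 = (z + 3)*(z^3 + 2*z^2 - 5*z - 6) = (z + 3)^2*(z^2 - z - 2) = (z - 2)*(z + 3)^2*(z + 1)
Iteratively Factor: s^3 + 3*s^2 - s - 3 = (s - 1)*(s^2 + 4*s + 3) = (s - 1)*(s + 1)*(s + 3)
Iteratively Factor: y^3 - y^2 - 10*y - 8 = (y + 1)*(y^2 - 2*y - 8) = (y - 4)*(y + 1)*(y + 2)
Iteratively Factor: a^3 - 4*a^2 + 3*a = (a - 3)*(a^2 - a) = a*(a - 3)*(a - 1)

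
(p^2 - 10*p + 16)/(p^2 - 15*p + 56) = (p - 2)/(p - 7)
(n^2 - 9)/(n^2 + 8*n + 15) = (n - 3)/(n + 5)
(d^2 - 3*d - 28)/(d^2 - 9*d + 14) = (d + 4)/(d - 2)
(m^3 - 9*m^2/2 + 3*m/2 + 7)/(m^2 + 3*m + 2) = (m^2 - 11*m/2 + 7)/(m + 2)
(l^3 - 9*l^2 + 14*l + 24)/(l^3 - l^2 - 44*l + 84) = (l^2 - 3*l - 4)/(l^2 + 5*l - 14)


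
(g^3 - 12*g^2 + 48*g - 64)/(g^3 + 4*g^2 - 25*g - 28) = (g^2 - 8*g + 16)/(g^2 + 8*g + 7)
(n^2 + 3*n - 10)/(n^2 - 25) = (n - 2)/(n - 5)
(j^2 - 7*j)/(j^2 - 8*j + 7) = j/(j - 1)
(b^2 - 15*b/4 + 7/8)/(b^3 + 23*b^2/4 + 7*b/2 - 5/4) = (b - 7/2)/(b^2 + 6*b + 5)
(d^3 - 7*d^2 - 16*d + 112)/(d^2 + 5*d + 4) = (d^2 - 11*d + 28)/(d + 1)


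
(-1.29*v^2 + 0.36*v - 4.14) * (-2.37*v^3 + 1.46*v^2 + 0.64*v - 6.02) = 3.0573*v^5 - 2.7366*v^4 + 9.5118*v^3 + 1.9518*v^2 - 4.8168*v + 24.9228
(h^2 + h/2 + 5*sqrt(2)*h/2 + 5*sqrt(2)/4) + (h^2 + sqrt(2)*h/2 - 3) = 2*h^2 + h/2 + 3*sqrt(2)*h - 3 + 5*sqrt(2)/4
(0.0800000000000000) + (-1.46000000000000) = -1.38000000000000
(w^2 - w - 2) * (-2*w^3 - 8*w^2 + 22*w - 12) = -2*w^5 - 6*w^4 + 34*w^3 - 18*w^2 - 32*w + 24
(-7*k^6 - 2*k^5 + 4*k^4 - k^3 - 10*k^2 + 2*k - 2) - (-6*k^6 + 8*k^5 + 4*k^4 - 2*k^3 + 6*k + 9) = -k^6 - 10*k^5 + k^3 - 10*k^2 - 4*k - 11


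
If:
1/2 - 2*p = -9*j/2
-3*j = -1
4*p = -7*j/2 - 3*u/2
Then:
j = 1/3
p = 1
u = -31/9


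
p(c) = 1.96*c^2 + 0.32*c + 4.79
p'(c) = 3.92*c + 0.32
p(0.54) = 5.53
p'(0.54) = 2.44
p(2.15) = 14.54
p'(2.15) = 8.75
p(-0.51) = 5.14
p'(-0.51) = -1.68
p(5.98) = 76.79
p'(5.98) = 23.76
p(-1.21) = 7.27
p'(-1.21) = -4.42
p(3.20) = 25.88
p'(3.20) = 12.86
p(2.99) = 23.27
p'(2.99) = 12.04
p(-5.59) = 64.25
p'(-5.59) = -21.59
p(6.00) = 77.27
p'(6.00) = 23.84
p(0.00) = 4.79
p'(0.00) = 0.32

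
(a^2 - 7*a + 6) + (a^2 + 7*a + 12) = 2*a^2 + 18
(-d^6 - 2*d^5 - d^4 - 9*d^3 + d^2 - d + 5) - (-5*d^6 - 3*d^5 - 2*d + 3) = 4*d^6 + d^5 - d^4 - 9*d^3 + d^2 + d + 2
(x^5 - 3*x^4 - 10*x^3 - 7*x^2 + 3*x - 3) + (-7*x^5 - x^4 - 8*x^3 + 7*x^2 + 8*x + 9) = -6*x^5 - 4*x^4 - 18*x^3 + 11*x + 6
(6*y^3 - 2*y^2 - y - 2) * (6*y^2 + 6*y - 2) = 36*y^5 + 24*y^4 - 30*y^3 - 14*y^2 - 10*y + 4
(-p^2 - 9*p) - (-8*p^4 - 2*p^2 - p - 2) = 8*p^4 + p^2 - 8*p + 2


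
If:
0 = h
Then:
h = 0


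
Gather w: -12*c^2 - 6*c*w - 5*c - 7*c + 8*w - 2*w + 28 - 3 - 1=-12*c^2 - 12*c + w*(6 - 6*c) + 24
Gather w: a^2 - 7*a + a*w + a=a^2 + a*w - 6*a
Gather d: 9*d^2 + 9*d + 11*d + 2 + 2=9*d^2 + 20*d + 4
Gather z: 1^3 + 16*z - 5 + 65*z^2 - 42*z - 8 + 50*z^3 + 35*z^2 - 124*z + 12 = 50*z^3 + 100*z^2 - 150*z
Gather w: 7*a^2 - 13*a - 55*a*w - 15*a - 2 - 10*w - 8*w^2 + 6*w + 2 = 7*a^2 - 28*a - 8*w^2 + w*(-55*a - 4)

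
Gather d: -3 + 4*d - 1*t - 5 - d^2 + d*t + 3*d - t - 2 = -d^2 + d*(t + 7) - 2*t - 10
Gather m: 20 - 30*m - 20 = -30*m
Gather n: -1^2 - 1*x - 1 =-x - 2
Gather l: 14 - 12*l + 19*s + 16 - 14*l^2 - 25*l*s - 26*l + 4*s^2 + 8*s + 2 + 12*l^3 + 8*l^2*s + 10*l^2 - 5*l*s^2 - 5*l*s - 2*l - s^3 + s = 12*l^3 + l^2*(8*s - 4) + l*(-5*s^2 - 30*s - 40) - s^3 + 4*s^2 + 28*s + 32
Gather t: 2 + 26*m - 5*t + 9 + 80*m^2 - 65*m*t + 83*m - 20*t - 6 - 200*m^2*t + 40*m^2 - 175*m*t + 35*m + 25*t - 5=120*m^2 + 144*m + t*(-200*m^2 - 240*m)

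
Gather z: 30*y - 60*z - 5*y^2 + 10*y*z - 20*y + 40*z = -5*y^2 + 10*y + z*(10*y - 20)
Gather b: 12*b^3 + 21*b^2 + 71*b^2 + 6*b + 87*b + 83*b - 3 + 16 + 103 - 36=12*b^3 + 92*b^2 + 176*b + 80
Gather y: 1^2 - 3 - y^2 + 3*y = -y^2 + 3*y - 2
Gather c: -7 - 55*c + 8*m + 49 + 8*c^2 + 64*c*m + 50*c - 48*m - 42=8*c^2 + c*(64*m - 5) - 40*m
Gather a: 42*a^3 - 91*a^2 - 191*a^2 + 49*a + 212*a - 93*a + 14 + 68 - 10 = 42*a^3 - 282*a^2 + 168*a + 72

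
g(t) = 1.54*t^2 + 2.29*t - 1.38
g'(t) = 3.08*t + 2.29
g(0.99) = 2.40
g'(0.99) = 5.34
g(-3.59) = 10.25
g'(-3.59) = -8.77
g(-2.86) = 4.67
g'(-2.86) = -6.52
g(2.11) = 10.31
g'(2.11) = 8.79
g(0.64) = 0.72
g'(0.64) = 4.26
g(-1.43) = -1.51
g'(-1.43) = -2.11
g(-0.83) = -2.22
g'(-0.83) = -0.27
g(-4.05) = 14.61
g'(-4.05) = -10.18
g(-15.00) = 310.77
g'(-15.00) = -43.91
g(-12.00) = 192.90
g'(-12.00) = -34.67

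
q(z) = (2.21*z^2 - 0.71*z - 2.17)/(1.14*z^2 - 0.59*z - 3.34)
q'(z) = (0.59 - 2.28*z)*(2.21*z^2 - 0.71*z - 2.17)/(1.14*z^2 - 0.59*z - 3.34)^2 + (4.42*z - 0.71)/(1.14*z^2 - 0.59*z - 3.34)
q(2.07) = 18.02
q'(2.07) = -203.98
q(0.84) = 0.40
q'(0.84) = -0.82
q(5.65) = 2.17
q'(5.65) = -0.08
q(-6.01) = 1.98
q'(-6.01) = 0.02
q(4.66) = 2.28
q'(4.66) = -0.16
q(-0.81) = 0.07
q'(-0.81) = 1.95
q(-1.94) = 3.59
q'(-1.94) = 4.16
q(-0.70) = 0.25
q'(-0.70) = 1.38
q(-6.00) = 1.98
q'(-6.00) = 0.02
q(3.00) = 3.03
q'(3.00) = -1.24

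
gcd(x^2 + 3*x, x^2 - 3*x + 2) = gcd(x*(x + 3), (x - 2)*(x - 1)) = 1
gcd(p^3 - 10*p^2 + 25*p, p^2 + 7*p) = p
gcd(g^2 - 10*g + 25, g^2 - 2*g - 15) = g - 5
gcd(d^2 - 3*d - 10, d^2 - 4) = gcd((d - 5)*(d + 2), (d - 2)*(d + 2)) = d + 2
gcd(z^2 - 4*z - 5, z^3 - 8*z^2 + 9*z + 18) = z + 1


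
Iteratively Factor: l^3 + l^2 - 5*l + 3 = (l - 1)*(l^2 + 2*l - 3) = (l - 1)^2*(l + 3)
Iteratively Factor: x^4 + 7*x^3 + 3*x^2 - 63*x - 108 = (x + 4)*(x^3 + 3*x^2 - 9*x - 27) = (x + 3)*(x + 4)*(x^2 - 9) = (x - 3)*(x + 3)*(x + 4)*(x + 3)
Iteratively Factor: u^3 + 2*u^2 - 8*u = (u + 4)*(u^2 - 2*u) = (u - 2)*(u + 4)*(u)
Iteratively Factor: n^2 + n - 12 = (n + 4)*(n - 3)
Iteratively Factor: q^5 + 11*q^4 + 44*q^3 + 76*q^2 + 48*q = (q + 2)*(q^4 + 9*q^3 + 26*q^2 + 24*q) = (q + 2)^2*(q^3 + 7*q^2 + 12*q) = (q + 2)^2*(q + 3)*(q^2 + 4*q) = (q + 2)^2*(q + 3)*(q + 4)*(q)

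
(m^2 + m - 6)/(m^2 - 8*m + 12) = (m + 3)/(m - 6)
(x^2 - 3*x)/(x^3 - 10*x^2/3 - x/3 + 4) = 3*x/(3*x^2 - x - 4)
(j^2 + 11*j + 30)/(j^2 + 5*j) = (j + 6)/j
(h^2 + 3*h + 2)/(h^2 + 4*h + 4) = (h + 1)/(h + 2)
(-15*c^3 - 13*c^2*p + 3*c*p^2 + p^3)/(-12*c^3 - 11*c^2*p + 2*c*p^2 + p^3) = (5*c + p)/(4*c + p)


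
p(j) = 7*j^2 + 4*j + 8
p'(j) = 14*j + 4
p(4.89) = 194.94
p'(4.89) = 72.46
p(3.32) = 98.44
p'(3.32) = 50.48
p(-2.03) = 28.73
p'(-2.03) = -24.42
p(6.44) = 324.08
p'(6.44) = 94.16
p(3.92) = 131.24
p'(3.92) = 58.88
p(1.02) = 19.36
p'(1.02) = 18.28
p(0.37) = 10.44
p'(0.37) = 9.18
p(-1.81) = 23.69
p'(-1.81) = -21.34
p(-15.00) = 1523.00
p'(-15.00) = -206.00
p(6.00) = 284.00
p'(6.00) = 88.00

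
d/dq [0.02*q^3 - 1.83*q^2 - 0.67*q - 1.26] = 0.06*q^2 - 3.66*q - 0.67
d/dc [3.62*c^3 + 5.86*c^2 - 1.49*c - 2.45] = 10.86*c^2 + 11.72*c - 1.49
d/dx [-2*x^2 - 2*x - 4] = -4*x - 2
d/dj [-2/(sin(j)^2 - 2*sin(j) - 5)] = 4*(sin(j) - 1)*cos(j)/(2*sin(j) + cos(j)^2 + 4)^2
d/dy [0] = 0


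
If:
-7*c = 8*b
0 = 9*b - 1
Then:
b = 1/9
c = -8/63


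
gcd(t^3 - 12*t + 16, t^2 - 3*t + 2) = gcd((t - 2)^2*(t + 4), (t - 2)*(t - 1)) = t - 2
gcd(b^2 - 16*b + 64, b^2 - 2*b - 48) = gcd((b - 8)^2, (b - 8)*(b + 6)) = b - 8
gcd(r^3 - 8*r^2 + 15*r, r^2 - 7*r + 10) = r - 5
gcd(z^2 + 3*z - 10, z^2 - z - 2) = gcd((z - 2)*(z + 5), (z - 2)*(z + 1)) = z - 2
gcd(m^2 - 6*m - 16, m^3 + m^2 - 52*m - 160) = m - 8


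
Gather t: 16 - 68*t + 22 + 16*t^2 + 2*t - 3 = 16*t^2 - 66*t + 35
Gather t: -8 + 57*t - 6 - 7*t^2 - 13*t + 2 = -7*t^2 + 44*t - 12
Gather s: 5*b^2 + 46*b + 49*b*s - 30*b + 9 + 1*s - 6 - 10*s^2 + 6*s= 5*b^2 + 16*b - 10*s^2 + s*(49*b + 7) + 3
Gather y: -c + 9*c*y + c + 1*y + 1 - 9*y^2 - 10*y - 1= -9*y^2 + y*(9*c - 9)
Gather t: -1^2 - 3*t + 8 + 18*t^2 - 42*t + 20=18*t^2 - 45*t + 27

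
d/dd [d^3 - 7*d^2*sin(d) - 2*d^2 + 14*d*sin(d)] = -7*d^2*cos(d) + 3*d^2 + 14*sqrt(2)*d*cos(d + pi/4) - 4*d + 14*sin(d)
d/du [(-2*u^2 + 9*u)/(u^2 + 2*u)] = -13/(u^2 + 4*u + 4)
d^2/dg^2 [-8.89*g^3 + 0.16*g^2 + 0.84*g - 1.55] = 0.32 - 53.34*g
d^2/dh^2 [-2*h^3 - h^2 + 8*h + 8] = -12*h - 2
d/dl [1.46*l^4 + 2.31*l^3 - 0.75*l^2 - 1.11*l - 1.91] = 5.84*l^3 + 6.93*l^2 - 1.5*l - 1.11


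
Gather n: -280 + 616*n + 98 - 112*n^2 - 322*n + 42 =-112*n^2 + 294*n - 140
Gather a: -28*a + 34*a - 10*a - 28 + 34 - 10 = -4*a - 4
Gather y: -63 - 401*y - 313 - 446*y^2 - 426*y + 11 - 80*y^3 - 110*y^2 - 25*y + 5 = -80*y^3 - 556*y^2 - 852*y - 360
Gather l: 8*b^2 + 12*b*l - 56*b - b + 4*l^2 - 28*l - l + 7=8*b^2 - 57*b + 4*l^2 + l*(12*b - 29) + 7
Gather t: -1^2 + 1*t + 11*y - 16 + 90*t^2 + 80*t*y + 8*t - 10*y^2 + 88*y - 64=90*t^2 + t*(80*y + 9) - 10*y^2 + 99*y - 81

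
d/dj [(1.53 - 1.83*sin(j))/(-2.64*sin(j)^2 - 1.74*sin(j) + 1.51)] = (-4.8312*sin(j)^2 + 8.0784*sin(j) - 0.1011)*cos(j)/(6.9696*sin(j)^4 + 9.1872*sin(j)^3 - 4.9452*sin(j)^2 - 5.2548*sin(j) + 2.2801)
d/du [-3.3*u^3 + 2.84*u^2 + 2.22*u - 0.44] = -9.9*u^2 + 5.68*u + 2.22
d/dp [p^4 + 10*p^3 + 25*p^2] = 2*p*(2*p^2 + 15*p + 25)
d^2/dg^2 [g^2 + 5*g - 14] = 2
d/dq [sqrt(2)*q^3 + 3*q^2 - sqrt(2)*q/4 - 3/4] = 3*sqrt(2)*q^2 + 6*q - sqrt(2)/4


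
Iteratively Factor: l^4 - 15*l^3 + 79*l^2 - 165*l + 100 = (l - 5)*(l^3 - 10*l^2 + 29*l - 20) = (l - 5)*(l - 1)*(l^2 - 9*l + 20) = (l - 5)*(l - 4)*(l - 1)*(l - 5)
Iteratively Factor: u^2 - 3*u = (u - 3)*(u)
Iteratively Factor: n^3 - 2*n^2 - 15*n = (n - 5)*(n^2 + 3*n) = (n - 5)*(n + 3)*(n)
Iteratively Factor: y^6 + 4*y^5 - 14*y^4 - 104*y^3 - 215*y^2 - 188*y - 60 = (y + 1)*(y^5 + 3*y^4 - 17*y^3 - 87*y^2 - 128*y - 60) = (y - 5)*(y + 1)*(y^4 + 8*y^3 + 23*y^2 + 28*y + 12) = (y - 5)*(y + 1)*(y + 3)*(y^3 + 5*y^2 + 8*y + 4) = (y - 5)*(y + 1)^2*(y + 3)*(y^2 + 4*y + 4) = (y - 5)*(y + 1)^2*(y + 2)*(y + 3)*(y + 2)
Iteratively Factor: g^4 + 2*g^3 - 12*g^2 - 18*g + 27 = (g + 3)*(g^3 - g^2 - 9*g + 9) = (g - 3)*(g + 3)*(g^2 + 2*g - 3) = (g - 3)*(g - 1)*(g + 3)*(g + 3)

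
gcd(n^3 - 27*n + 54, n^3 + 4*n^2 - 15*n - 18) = n^2 + 3*n - 18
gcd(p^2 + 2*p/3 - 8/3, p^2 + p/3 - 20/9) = p - 4/3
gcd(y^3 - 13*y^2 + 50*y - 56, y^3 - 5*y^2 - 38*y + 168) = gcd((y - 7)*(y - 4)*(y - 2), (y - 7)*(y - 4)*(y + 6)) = y^2 - 11*y + 28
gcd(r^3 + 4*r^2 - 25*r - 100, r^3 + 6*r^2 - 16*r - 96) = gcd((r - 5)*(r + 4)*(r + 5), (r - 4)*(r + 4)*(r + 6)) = r + 4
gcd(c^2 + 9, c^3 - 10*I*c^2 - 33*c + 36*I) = c - 3*I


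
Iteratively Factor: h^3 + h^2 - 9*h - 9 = (h - 3)*(h^2 + 4*h + 3) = (h - 3)*(h + 3)*(h + 1)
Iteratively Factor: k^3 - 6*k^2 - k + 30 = (k + 2)*(k^2 - 8*k + 15) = (k - 5)*(k + 2)*(k - 3)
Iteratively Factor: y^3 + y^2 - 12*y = (y)*(y^2 + y - 12) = y*(y - 3)*(y + 4)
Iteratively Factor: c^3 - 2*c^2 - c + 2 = (c - 1)*(c^2 - c - 2) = (c - 1)*(c + 1)*(c - 2)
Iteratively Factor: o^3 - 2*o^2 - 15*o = (o)*(o^2 - 2*o - 15) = o*(o - 5)*(o + 3)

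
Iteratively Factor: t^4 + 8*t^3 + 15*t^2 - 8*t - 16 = (t - 1)*(t^3 + 9*t^2 + 24*t + 16) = (t - 1)*(t + 4)*(t^2 + 5*t + 4) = (t - 1)*(t + 4)^2*(t + 1)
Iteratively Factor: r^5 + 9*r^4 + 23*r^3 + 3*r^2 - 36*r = (r + 3)*(r^4 + 6*r^3 + 5*r^2 - 12*r) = (r - 1)*(r + 3)*(r^3 + 7*r^2 + 12*r) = (r - 1)*(r + 3)^2*(r^2 + 4*r) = (r - 1)*(r + 3)^2*(r + 4)*(r)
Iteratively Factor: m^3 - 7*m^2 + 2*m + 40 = (m - 5)*(m^2 - 2*m - 8) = (m - 5)*(m - 4)*(m + 2)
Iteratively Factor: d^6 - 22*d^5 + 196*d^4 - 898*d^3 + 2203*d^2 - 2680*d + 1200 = (d - 5)*(d^5 - 17*d^4 + 111*d^3 - 343*d^2 + 488*d - 240) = (d - 5)*(d - 3)*(d^4 - 14*d^3 + 69*d^2 - 136*d + 80) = (d - 5)*(d - 4)*(d - 3)*(d^3 - 10*d^2 + 29*d - 20) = (d - 5)*(d - 4)*(d - 3)*(d - 1)*(d^2 - 9*d + 20) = (d - 5)^2*(d - 4)*(d - 3)*(d - 1)*(d - 4)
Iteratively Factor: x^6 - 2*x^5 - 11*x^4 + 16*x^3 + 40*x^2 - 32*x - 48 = (x - 2)*(x^5 - 11*x^3 - 6*x^2 + 28*x + 24) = (x - 2)^2*(x^4 + 2*x^3 - 7*x^2 - 20*x - 12) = (x - 2)^2*(x + 1)*(x^3 + x^2 - 8*x - 12) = (x - 2)^2*(x + 1)*(x + 2)*(x^2 - x - 6) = (x - 2)^2*(x + 1)*(x + 2)^2*(x - 3)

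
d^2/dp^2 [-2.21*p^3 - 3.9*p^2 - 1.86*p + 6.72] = -13.26*p - 7.8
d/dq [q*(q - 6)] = 2*q - 6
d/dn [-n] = -1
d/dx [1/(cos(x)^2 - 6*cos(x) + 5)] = 2*(cos(x) - 3)*sin(x)/(cos(x)^2 - 6*cos(x) + 5)^2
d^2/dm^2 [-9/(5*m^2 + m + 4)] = 18*(25*m^2 + 5*m - (10*m + 1)^2 + 20)/(5*m^2 + m + 4)^3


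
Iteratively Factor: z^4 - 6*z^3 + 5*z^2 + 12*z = (z + 1)*(z^3 - 7*z^2 + 12*z) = (z - 3)*(z + 1)*(z^2 - 4*z) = (z - 4)*(z - 3)*(z + 1)*(z)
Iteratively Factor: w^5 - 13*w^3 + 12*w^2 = (w + 4)*(w^4 - 4*w^3 + 3*w^2) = (w - 3)*(w + 4)*(w^3 - w^2) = w*(w - 3)*(w + 4)*(w^2 - w) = w^2*(w - 3)*(w + 4)*(w - 1)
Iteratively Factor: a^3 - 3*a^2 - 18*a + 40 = (a - 5)*(a^2 + 2*a - 8) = (a - 5)*(a - 2)*(a + 4)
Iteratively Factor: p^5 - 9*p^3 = (p - 3)*(p^4 + 3*p^3) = p*(p - 3)*(p^3 + 3*p^2) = p^2*(p - 3)*(p^2 + 3*p) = p^2*(p - 3)*(p + 3)*(p)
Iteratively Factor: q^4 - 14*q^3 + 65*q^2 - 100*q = (q - 5)*(q^3 - 9*q^2 + 20*q) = q*(q - 5)*(q^2 - 9*q + 20) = q*(q - 5)^2*(q - 4)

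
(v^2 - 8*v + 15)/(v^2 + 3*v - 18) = (v - 5)/(v + 6)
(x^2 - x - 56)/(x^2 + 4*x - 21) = (x - 8)/(x - 3)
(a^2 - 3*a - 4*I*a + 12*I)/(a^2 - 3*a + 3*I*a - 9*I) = (a - 4*I)/(a + 3*I)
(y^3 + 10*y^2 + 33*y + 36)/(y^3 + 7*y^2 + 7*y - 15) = (y^2 + 7*y + 12)/(y^2 + 4*y - 5)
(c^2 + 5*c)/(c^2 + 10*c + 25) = c/(c + 5)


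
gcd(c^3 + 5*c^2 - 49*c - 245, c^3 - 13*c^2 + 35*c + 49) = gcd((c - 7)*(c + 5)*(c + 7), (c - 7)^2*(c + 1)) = c - 7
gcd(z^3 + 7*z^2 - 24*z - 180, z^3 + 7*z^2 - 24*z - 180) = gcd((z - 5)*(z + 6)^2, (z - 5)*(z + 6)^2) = z^3 + 7*z^2 - 24*z - 180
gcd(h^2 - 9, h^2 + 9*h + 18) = h + 3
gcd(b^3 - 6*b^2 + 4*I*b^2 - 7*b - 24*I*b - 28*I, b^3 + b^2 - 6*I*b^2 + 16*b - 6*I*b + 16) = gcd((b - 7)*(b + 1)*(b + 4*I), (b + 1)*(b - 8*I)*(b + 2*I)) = b + 1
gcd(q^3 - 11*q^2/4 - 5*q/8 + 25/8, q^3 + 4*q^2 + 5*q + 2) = q + 1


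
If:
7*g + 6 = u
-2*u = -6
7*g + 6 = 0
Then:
No Solution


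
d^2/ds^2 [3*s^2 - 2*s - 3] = 6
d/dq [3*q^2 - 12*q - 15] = 6*q - 12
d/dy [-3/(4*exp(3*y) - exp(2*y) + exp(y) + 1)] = (36*exp(2*y) - 6*exp(y) + 3)*exp(y)/(4*exp(3*y) - exp(2*y) + exp(y) + 1)^2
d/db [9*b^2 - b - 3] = 18*b - 1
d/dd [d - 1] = 1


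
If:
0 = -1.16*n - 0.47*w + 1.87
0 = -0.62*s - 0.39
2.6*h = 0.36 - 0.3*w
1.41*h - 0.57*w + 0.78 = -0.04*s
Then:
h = -0.01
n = 1.09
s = -0.63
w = 1.30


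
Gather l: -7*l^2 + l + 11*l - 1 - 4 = -7*l^2 + 12*l - 5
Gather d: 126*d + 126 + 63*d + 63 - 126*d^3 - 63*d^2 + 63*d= -126*d^3 - 63*d^2 + 252*d + 189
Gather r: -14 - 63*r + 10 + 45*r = -18*r - 4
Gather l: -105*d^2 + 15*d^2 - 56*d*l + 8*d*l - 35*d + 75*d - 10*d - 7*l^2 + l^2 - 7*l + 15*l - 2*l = -90*d^2 + 30*d - 6*l^2 + l*(6 - 48*d)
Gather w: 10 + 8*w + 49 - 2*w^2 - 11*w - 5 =-2*w^2 - 3*w + 54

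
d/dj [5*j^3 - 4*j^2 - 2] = j*(15*j - 8)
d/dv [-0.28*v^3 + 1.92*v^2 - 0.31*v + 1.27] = -0.84*v^2 + 3.84*v - 0.31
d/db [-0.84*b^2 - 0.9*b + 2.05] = -1.68*b - 0.9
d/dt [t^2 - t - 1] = 2*t - 1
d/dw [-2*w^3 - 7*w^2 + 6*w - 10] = -6*w^2 - 14*w + 6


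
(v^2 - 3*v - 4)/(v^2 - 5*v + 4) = (v + 1)/(v - 1)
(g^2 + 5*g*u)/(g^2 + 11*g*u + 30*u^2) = g/(g + 6*u)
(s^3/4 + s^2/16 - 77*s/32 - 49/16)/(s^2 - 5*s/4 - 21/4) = (2*s^2 - 3*s - 14)/(8*(s - 3))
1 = 1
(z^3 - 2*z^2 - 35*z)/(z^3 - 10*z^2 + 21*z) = (z + 5)/(z - 3)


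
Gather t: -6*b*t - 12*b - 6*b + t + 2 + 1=-18*b + t*(1 - 6*b) + 3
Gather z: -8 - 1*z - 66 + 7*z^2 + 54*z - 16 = 7*z^2 + 53*z - 90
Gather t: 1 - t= 1 - t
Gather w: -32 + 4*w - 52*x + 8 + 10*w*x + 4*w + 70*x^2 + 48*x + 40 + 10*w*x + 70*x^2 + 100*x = w*(20*x + 8) + 140*x^2 + 96*x + 16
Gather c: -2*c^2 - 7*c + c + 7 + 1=-2*c^2 - 6*c + 8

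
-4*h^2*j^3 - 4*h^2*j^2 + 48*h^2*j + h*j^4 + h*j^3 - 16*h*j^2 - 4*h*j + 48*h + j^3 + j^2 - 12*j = (-4*h + j)*(j - 3)*(j + 4)*(h*j + 1)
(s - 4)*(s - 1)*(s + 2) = s^3 - 3*s^2 - 6*s + 8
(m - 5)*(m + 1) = m^2 - 4*m - 5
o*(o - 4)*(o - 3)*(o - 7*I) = o^4 - 7*o^3 - 7*I*o^3 + 12*o^2 + 49*I*o^2 - 84*I*o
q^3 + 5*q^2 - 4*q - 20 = (q - 2)*(q + 2)*(q + 5)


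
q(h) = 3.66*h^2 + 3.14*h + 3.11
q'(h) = 7.32*h + 3.14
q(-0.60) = 2.54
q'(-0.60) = -1.25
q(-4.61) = 66.42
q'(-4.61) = -30.61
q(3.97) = 73.26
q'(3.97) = 32.20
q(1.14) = 11.45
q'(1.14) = 11.48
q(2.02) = 24.39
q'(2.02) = 17.93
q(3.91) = 71.34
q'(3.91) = 31.76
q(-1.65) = 7.89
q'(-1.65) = -8.94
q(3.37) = 55.26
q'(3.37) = 27.81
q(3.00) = 45.47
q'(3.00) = 25.10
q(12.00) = 567.83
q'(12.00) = 90.98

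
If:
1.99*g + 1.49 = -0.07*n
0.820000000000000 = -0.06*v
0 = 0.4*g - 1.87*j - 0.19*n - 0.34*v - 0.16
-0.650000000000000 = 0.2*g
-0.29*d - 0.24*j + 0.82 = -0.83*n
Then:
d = 210.91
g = -3.25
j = -5.52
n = 71.11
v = -13.67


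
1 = 1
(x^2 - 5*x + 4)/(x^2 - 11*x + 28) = (x - 1)/(x - 7)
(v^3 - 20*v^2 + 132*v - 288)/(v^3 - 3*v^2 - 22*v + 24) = (v^2 - 14*v + 48)/(v^2 + 3*v - 4)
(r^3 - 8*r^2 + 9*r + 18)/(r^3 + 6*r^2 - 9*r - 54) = (r^2 - 5*r - 6)/(r^2 + 9*r + 18)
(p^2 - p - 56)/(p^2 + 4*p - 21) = (p - 8)/(p - 3)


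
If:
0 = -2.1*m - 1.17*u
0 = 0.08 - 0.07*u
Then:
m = -0.64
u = 1.14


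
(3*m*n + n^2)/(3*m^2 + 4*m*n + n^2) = n/(m + n)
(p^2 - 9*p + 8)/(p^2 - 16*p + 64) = (p - 1)/(p - 8)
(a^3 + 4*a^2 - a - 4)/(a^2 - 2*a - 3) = (a^2 + 3*a - 4)/(a - 3)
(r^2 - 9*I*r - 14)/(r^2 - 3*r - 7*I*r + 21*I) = (r - 2*I)/(r - 3)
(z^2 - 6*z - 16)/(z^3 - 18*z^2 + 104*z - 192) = (z + 2)/(z^2 - 10*z + 24)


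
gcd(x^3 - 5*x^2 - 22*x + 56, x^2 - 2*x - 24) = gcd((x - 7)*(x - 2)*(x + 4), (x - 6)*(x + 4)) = x + 4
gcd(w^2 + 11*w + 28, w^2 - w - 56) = w + 7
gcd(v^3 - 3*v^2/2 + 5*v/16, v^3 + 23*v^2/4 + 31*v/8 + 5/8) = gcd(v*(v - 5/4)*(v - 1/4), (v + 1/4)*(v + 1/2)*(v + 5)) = 1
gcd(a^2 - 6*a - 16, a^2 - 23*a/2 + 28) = a - 8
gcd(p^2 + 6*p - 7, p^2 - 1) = p - 1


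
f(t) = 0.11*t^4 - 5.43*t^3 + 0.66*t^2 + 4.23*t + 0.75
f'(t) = 0.44*t^3 - 16.29*t^2 + 1.32*t + 4.23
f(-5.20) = 840.53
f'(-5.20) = -504.98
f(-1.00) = 2.72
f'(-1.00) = -13.82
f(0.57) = 2.38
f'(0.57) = -0.23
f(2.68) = -82.02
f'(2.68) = -100.76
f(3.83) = -254.77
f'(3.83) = -204.95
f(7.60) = -1945.64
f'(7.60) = -733.50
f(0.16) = 1.42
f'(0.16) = 4.03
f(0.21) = 1.62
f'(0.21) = 3.79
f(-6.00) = 1314.57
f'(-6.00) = -685.17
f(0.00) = 0.75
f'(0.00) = 4.23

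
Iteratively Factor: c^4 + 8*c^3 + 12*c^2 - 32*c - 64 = (c + 4)*(c^3 + 4*c^2 - 4*c - 16) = (c + 4)^2*(c^2 - 4) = (c + 2)*(c + 4)^2*(c - 2)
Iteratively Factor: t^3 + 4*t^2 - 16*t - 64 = (t + 4)*(t^2 - 16) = (t - 4)*(t + 4)*(t + 4)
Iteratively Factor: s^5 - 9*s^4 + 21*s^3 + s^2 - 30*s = (s - 2)*(s^4 - 7*s^3 + 7*s^2 + 15*s) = s*(s - 2)*(s^3 - 7*s^2 + 7*s + 15) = s*(s - 5)*(s - 2)*(s^2 - 2*s - 3) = s*(s - 5)*(s - 3)*(s - 2)*(s + 1)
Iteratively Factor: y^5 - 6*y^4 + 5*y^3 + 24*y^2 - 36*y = (y - 3)*(y^4 - 3*y^3 - 4*y^2 + 12*y) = (y - 3)*(y + 2)*(y^3 - 5*y^2 + 6*y) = y*(y - 3)*(y + 2)*(y^2 - 5*y + 6) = y*(y - 3)*(y - 2)*(y + 2)*(y - 3)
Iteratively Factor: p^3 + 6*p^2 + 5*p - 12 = (p - 1)*(p^2 + 7*p + 12) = (p - 1)*(p + 3)*(p + 4)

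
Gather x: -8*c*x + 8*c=-8*c*x + 8*c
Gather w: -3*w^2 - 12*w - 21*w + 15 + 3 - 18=-3*w^2 - 33*w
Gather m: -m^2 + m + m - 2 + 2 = -m^2 + 2*m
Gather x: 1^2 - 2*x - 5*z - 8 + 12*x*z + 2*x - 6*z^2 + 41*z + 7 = 12*x*z - 6*z^2 + 36*z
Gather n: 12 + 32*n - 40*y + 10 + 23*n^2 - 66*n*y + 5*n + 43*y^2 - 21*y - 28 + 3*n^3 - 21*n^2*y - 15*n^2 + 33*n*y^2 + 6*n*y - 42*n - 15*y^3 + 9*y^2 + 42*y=3*n^3 + n^2*(8 - 21*y) + n*(33*y^2 - 60*y - 5) - 15*y^3 + 52*y^2 - 19*y - 6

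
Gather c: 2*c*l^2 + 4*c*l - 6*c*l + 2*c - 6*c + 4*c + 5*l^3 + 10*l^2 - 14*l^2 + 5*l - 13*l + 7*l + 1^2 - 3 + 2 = c*(2*l^2 - 2*l) + 5*l^3 - 4*l^2 - l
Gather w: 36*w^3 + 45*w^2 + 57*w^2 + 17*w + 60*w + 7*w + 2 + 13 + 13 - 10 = 36*w^3 + 102*w^2 + 84*w + 18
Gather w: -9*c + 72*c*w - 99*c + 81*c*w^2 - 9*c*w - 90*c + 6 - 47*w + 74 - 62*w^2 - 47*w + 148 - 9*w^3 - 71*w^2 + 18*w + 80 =-198*c - 9*w^3 + w^2*(81*c - 133) + w*(63*c - 76) + 308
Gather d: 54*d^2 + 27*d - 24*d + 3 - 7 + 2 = 54*d^2 + 3*d - 2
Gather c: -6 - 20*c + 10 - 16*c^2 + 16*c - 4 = -16*c^2 - 4*c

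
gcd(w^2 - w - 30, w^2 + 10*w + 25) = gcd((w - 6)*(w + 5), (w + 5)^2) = w + 5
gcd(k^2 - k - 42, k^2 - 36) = k + 6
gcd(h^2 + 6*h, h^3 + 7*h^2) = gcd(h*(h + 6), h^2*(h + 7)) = h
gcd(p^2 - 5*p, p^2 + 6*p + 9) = 1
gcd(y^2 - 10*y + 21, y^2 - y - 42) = y - 7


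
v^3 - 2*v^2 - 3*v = v*(v - 3)*(v + 1)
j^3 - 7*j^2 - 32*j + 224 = (j - 7)*(j - 4*sqrt(2))*(j + 4*sqrt(2))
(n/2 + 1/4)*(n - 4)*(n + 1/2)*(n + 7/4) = n^4/2 - 5*n^3/8 - 9*n^2/2 - 121*n/32 - 7/8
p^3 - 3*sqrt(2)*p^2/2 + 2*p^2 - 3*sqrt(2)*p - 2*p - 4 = (p + 2)*(p - 2*sqrt(2))*(p + sqrt(2)/2)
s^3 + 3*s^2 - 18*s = s*(s - 3)*(s + 6)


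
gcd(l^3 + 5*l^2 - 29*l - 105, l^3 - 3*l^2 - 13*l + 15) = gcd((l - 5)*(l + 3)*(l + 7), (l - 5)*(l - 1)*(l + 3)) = l^2 - 2*l - 15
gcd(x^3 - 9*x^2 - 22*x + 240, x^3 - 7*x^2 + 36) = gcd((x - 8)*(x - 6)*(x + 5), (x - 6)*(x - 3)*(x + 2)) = x - 6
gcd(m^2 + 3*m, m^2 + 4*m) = m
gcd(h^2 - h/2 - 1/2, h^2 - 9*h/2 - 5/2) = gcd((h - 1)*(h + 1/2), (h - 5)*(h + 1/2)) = h + 1/2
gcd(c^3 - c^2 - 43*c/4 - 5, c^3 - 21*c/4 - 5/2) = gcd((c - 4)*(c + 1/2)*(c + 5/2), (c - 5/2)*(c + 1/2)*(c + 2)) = c + 1/2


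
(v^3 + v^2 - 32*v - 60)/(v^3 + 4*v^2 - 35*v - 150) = (v + 2)/(v + 5)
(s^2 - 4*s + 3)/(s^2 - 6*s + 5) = (s - 3)/(s - 5)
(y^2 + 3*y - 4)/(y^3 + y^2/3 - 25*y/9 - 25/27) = 27*(y^2 + 3*y - 4)/(27*y^3 + 9*y^2 - 75*y - 25)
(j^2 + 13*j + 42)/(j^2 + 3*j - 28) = (j + 6)/(j - 4)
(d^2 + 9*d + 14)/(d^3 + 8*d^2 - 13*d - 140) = (d + 2)/(d^2 + d - 20)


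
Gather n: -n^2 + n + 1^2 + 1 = -n^2 + n + 2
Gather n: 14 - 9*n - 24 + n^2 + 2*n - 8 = n^2 - 7*n - 18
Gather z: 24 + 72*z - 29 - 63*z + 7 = 9*z + 2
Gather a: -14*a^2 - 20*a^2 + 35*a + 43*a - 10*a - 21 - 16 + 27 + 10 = -34*a^2 + 68*a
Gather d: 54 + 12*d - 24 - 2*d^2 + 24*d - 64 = -2*d^2 + 36*d - 34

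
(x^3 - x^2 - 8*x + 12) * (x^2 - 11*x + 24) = x^5 - 12*x^4 + 27*x^3 + 76*x^2 - 324*x + 288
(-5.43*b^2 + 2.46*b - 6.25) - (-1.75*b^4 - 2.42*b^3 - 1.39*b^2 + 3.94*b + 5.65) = 1.75*b^4 + 2.42*b^3 - 4.04*b^2 - 1.48*b - 11.9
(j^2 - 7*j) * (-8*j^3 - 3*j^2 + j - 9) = -8*j^5 + 53*j^4 + 22*j^3 - 16*j^2 + 63*j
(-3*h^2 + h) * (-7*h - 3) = 21*h^3 + 2*h^2 - 3*h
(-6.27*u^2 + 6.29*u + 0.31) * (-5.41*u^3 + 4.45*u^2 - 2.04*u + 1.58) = 33.9207*u^5 - 61.9304*u^4 + 39.1042*u^3 - 21.3587*u^2 + 9.3058*u + 0.4898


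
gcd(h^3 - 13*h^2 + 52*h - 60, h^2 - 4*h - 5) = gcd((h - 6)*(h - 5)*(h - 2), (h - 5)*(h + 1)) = h - 5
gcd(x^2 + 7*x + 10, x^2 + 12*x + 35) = x + 5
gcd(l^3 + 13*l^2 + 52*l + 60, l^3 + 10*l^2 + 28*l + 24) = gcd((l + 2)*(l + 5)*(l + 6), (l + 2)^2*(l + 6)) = l^2 + 8*l + 12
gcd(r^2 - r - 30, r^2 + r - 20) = r + 5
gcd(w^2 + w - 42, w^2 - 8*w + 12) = w - 6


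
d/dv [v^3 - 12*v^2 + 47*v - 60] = 3*v^2 - 24*v + 47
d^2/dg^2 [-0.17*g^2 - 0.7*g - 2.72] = -0.340000000000000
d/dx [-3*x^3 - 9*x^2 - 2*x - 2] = -9*x^2 - 18*x - 2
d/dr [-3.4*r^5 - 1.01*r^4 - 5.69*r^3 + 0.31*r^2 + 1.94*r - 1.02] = -17.0*r^4 - 4.04*r^3 - 17.07*r^2 + 0.62*r + 1.94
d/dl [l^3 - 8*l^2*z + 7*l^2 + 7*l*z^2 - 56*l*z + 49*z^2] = 3*l^2 - 16*l*z + 14*l + 7*z^2 - 56*z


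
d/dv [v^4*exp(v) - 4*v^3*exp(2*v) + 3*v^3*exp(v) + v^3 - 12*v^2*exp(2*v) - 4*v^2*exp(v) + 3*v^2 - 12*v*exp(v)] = v^4*exp(v) - 8*v^3*exp(2*v) + 7*v^3*exp(v) - 36*v^2*exp(2*v) + 5*v^2*exp(v) + 3*v^2 - 24*v*exp(2*v) - 20*v*exp(v) + 6*v - 12*exp(v)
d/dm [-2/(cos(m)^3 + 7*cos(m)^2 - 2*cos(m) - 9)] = 2*(-3*cos(m)^2 - 14*cos(m) + 2)*sin(m)/(cos(m)^3 + 7*cos(m)^2 - 2*cos(m) - 9)^2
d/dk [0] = 0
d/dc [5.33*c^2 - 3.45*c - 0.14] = 10.66*c - 3.45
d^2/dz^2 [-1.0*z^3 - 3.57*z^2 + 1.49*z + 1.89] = -6.0*z - 7.14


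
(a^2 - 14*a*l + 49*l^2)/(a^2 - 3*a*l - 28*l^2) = (a - 7*l)/(a + 4*l)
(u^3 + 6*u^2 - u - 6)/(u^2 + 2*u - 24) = (u^2 - 1)/(u - 4)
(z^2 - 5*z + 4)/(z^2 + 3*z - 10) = (z^2 - 5*z + 4)/(z^2 + 3*z - 10)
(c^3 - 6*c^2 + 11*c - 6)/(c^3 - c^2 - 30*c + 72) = (c^2 - 3*c + 2)/(c^2 + 2*c - 24)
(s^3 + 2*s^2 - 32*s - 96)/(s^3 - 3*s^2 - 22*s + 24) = (s + 4)/(s - 1)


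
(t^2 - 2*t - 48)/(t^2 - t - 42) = (t - 8)/(t - 7)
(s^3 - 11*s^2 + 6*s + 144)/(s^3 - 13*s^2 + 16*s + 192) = (s - 6)/(s - 8)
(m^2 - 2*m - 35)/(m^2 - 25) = (m - 7)/(m - 5)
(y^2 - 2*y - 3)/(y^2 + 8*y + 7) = (y - 3)/(y + 7)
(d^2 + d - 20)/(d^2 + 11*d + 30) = (d - 4)/(d + 6)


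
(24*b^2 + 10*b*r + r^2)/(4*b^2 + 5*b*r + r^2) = (6*b + r)/(b + r)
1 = 1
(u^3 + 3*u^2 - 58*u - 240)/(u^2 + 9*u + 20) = (u^2 - 2*u - 48)/(u + 4)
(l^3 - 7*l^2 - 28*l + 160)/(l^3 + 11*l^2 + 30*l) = (l^2 - 12*l + 32)/(l*(l + 6))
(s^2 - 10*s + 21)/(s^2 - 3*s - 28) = (s - 3)/(s + 4)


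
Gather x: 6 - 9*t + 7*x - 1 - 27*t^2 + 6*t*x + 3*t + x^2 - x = -27*t^2 - 6*t + x^2 + x*(6*t + 6) + 5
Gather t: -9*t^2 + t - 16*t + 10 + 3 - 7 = -9*t^2 - 15*t + 6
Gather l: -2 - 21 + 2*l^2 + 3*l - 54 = 2*l^2 + 3*l - 77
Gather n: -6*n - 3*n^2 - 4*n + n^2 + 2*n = -2*n^2 - 8*n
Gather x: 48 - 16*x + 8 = 56 - 16*x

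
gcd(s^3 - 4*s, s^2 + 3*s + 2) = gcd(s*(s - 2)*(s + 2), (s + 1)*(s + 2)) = s + 2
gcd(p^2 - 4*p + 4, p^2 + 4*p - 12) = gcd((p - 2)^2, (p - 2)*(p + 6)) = p - 2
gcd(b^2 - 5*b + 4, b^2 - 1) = b - 1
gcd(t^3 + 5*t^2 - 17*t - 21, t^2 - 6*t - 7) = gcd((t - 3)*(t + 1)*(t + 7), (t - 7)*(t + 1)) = t + 1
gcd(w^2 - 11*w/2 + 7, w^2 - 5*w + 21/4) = w - 7/2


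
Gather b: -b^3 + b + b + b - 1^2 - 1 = -b^3 + 3*b - 2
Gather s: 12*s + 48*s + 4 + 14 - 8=60*s + 10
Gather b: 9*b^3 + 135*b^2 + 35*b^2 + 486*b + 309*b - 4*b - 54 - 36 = 9*b^3 + 170*b^2 + 791*b - 90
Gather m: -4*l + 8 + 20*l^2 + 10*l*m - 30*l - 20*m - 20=20*l^2 - 34*l + m*(10*l - 20) - 12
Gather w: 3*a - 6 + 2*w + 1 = 3*a + 2*w - 5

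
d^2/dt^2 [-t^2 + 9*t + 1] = -2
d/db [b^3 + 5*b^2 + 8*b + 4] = 3*b^2 + 10*b + 8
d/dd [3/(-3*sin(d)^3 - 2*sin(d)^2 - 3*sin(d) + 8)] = 3*(9*sin(d)^2 + 4*sin(d) + 3)*cos(d)/(3*sin(d)^3 + 2*sin(d)^2 + 3*sin(d) - 8)^2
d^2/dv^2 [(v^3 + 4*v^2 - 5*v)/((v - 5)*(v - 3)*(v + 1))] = 2*(11*v^6 - 36*v^5 - 69*v^4 - 280*v^3 + 2025*v^2 - 900*v + 1425)/(v^9 - 21*v^8 + 168*v^7 - 592*v^6 + 546*v^5 + 1806*v^4 - 3392*v^3 - 2520*v^2 + 4725*v + 3375)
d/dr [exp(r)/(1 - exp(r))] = 1/(4*sinh(r/2)^2)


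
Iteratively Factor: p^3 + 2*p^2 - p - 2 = (p + 2)*(p^2 - 1) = (p - 1)*(p + 2)*(p + 1)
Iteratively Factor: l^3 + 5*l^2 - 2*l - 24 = (l + 3)*(l^2 + 2*l - 8) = (l - 2)*(l + 3)*(l + 4)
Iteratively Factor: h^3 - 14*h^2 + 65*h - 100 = (h - 4)*(h^2 - 10*h + 25) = (h - 5)*(h - 4)*(h - 5)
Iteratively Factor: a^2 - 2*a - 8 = (a - 4)*(a + 2)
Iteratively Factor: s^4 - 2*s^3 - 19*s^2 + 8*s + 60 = (s + 2)*(s^3 - 4*s^2 - 11*s + 30) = (s - 2)*(s + 2)*(s^2 - 2*s - 15) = (s - 5)*(s - 2)*(s + 2)*(s + 3)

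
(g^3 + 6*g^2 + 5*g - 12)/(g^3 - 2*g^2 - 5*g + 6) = (g^2 + 7*g + 12)/(g^2 - g - 6)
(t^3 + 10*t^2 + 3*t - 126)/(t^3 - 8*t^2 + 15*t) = (t^2 + 13*t + 42)/(t*(t - 5))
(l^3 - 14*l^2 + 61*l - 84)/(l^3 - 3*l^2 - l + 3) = (l^2 - 11*l + 28)/(l^2 - 1)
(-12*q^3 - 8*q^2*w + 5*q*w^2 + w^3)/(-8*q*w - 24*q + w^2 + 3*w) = (12*q^3 + 8*q^2*w - 5*q*w^2 - w^3)/(8*q*w + 24*q - w^2 - 3*w)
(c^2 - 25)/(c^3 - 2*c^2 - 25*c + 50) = 1/(c - 2)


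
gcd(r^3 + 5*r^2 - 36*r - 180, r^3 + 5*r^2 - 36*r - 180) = r^3 + 5*r^2 - 36*r - 180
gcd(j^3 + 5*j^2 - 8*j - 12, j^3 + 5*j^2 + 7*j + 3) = j + 1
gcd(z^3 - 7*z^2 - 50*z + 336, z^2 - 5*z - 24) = z - 8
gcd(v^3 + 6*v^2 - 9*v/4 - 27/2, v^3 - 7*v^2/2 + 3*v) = v - 3/2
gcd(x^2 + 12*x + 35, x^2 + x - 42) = x + 7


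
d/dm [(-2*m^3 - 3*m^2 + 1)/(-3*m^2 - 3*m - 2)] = 3*(2*m^4 + 4*m^3 + 7*m^2 + 6*m + 1)/(9*m^4 + 18*m^3 + 21*m^2 + 12*m + 4)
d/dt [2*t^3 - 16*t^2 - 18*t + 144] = 6*t^2 - 32*t - 18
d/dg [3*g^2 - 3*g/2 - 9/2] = 6*g - 3/2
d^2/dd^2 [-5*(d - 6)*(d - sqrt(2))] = -10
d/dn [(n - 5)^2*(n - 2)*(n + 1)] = 4*n^3 - 33*n^2 + 66*n - 5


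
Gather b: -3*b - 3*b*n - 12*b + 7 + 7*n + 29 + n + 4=b*(-3*n - 15) + 8*n + 40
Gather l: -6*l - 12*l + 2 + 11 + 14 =27 - 18*l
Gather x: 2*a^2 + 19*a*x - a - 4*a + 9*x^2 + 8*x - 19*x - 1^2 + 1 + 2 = 2*a^2 - 5*a + 9*x^2 + x*(19*a - 11) + 2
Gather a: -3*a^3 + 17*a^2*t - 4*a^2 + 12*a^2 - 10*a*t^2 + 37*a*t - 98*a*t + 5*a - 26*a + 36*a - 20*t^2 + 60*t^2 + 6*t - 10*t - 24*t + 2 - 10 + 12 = -3*a^3 + a^2*(17*t + 8) + a*(-10*t^2 - 61*t + 15) + 40*t^2 - 28*t + 4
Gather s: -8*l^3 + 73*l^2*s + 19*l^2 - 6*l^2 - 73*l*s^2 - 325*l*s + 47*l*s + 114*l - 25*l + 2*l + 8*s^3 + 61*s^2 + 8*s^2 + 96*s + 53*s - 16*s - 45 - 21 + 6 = -8*l^3 + 13*l^2 + 91*l + 8*s^3 + s^2*(69 - 73*l) + s*(73*l^2 - 278*l + 133) - 60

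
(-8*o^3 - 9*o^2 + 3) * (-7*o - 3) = 56*o^4 + 87*o^3 + 27*o^2 - 21*o - 9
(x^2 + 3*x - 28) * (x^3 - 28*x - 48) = x^5 + 3*x^4 - 56*x^3 - 132*x^2 + 640*x + 1344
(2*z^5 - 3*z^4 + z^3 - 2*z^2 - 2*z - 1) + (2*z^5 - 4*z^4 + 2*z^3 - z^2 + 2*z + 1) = 4*z^5 - 7*z^4 + 3*z^3 - 3*z^2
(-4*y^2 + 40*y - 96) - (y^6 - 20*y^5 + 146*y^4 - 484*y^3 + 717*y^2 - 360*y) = -y^6 + 20*y^5 - 146*y^4 + 484*y^3 - 721*y^2 + 400*y - 96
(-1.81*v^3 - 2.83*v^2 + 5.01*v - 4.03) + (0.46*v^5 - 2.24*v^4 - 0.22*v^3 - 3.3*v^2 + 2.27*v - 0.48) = 0.46*v^5 - 2.24*v^4 - 2.03*v^3 - 6.13*v^2 + 7.28*v - 4.51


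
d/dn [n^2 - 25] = 2*n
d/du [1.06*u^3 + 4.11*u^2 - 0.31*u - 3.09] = 3.18*u^2 + 8.22*u - 0.31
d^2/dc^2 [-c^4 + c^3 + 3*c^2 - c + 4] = -12*c^2 + 6*c + 6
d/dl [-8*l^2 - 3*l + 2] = -16*l - 3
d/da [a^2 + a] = 2*a + 1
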